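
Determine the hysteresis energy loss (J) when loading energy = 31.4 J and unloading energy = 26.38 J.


Hysteresis loss = loading - unloading
= 31.4 - 26.38
= 5.02 J

5.02 J


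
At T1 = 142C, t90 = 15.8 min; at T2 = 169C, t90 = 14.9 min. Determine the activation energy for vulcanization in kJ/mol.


T1 = 415.15 K, T2 = 442.15 K
1/T1 - 1/T2 = 1.4709e-04
ln(t1/t2) = ln(15.8/14.9) = 0.0586
Ea = 8.314 * 0.0586 / 1.4709e-04 = 3314.9694 J/mol
Ea = 3.31 kJ/mol

3.31 kJ/mol


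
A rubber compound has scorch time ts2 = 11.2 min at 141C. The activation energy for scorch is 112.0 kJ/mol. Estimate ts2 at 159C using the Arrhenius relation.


Convert temperatures: T1 = 141 + 273.15 = 414.15 K, T2 = 159 + 273.15 = 432.15 K
ts2_new = 11.2 * exp(112000 / 8.314 * (1/432.15 - 1/414.15))
1/T2 - 1/T1 = -1.0057e-04
ts2_new = 2.89 min

2.89 min


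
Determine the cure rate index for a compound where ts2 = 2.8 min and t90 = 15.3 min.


CRI = 100 / (t90 - ts2)
= 100 / (15.3 - 2.8)
= 100 / 12.5
= 8.0 min^-1

8.0 min^-1


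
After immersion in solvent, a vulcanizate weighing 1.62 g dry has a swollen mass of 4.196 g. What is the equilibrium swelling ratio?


Q = W_swollen / W_dry
Q = 4.196 / 1.62
Q = 2.59

Q = 2.59


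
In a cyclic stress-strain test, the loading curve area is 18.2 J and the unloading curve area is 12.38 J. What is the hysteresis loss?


Hysteresis loss = loading - unloading
= 18.2 - 12.38
= 5.82 J

5.82 J


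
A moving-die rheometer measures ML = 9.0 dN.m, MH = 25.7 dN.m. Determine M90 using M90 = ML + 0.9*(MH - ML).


M90 = ML + 0.9 * (MH - ML)
M90 = 9.0 + 0.9 * (25.7 - 9.0)
M90 = 9.0 + 0.9 * 16.7
M90 = 24.03 dN.m

24.03 dN.m


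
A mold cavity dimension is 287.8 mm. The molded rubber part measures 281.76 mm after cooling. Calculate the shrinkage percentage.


Shrinkage = (mold - part) / mold * 100
= (287.8 - 281.76) / 287.8 * 100
= 6.04 / 287.8 * 100
= 2.1%

2.1%


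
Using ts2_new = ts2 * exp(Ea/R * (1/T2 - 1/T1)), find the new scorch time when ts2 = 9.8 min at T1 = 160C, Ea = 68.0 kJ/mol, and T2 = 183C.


Convert temperatures: T1 = 160 + 273.15 = 433.15 K, T2 = 183 + 273.15 = 456.15 K
ts2_new = 9.8 * exp(68000 / 8.314 * (1/456.15 - 1/433.15))
1/T2 - 1/T1 = -1.1641e-04
ts2_new = 3.78 min

3.78 min


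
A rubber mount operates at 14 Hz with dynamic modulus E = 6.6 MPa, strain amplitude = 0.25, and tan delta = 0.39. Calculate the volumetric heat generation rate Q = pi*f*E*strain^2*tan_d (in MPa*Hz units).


Q = pi * f * E * strain^2 * tan_d
= pi * 14 * 6.6 * 0.25^2 * 0.39
= pi * 14 * 6.6 * 0.0625 * 0.39
= 7.0757

Q = 7.0757


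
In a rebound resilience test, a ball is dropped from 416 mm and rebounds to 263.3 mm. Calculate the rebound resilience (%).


Resilience = h_rebound / h_drop * 100
= 263.3 / 416 * 100
= 63.3%

63.3%


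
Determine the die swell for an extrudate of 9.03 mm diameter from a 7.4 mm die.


Die swell ratio = D_extrudate / D_die
= 9.03 / 7.4
= 1.22

Die swell = 1.22


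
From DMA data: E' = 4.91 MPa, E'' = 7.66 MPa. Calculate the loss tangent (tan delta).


tan delta = E'' / E'
= 7.66 / 4.91
= 1.5601

tan delta = 1.5601


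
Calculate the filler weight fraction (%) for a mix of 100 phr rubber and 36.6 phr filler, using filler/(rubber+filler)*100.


Filler % = filler / (rubber + filler) * 100
= 36.6 / (100 + 36.6) * 100
= 36.6 / 136.6 * 100
= 26.79%

26.79%


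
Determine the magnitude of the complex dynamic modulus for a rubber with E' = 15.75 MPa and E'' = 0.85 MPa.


|E*| = sqrt(E'^2 + E''^2)
= sqrt(15.75^2 + 0.85^2)
= sqrt(248.0625 + 0.7225)
= 15.773 MPa

15.773 MPa


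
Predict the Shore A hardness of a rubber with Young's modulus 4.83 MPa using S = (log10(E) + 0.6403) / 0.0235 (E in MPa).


log10(E) = 0.0235*S - 0.6403  =>  S = (log10(E) + 0.6403) / 0.0235
log10(4.83) = 0.683947
S = (0.683947 + 0.6403) / 0.0235 = 1.324247 / 0.0235
S = 56.4

Shore A = 56.4


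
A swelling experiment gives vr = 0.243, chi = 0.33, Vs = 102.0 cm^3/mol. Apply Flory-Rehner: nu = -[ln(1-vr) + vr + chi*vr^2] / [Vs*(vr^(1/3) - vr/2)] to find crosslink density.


ln(1 - vr) = ln(1 - 0.243) = -0.2784
Numerator = -((-0.2784) + 0.243 + 0.33 * 0.243^2) = 0.0159
Denominator = 102.0 * (0.243^(1/3) - 0.243/2) = 51.2576
nu = 0.0159 / 51.2576 = 3.1031e-04 mol/cm^3

3.1031e-04 mol/cm^3


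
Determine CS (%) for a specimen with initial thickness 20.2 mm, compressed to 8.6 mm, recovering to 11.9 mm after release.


CS = (t0 - recovered) / (t0 - ts) * 100
= (20.2 - 11.9) / (20.2 - 8.6) * 100
= 8.3 / 11.6 * 100
= 71.6%

71.6%


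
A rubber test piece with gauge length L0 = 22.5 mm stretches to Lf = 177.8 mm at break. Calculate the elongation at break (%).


Elongation = (Lf - L0) / L0 * 100
= (177.8 - 22.5) / 22.5 * 100
= 155.3 / 22.5 * 100
= 690.2%

690.2%


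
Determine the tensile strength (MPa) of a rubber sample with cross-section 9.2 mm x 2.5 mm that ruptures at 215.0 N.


Area = width * thickness = 9.2 * 2.5 = 23.0 mm^2
TS = force / area = 215.0 / 23.0 = 9.35 MPa

9.35 MPa


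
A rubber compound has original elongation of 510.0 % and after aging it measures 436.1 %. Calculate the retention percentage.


Retention = aged / original * 100
= 436.1 / 510.0 * 100
= 85.5%

85.5%


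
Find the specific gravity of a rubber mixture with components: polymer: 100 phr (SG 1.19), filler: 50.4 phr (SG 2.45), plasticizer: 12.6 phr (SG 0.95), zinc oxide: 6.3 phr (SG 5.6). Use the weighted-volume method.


Sum of weights = 169.3
Volume contributions:
  polymer: 100/1.19 = 84.0336
  filler: 50.4/2.45 = 20.5714
  plasticizer: 12.6/0.95 = 13.2632
  zinc oxide: 6.3/5.6 = 1.1250
Sum of volumes = 118.9932
SG = 169.3 / 118.9932 = 1.423

SG = 1.423


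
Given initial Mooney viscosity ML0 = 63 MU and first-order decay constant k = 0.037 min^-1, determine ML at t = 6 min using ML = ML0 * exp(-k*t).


ML = ML0 * exp(-k * t)
ML = 63 * exp(-0.037 * 6)
ML = 63 * 0.8009
ML = 50.46 MU

50.46 MU


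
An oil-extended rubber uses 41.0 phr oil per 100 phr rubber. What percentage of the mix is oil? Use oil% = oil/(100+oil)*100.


Oil % = oil / (100 + oil) * 100
= 41.0 / (100 + 41.0) * 100
= 41.0 / 141.0 * 100
= 29.08%

29.08%


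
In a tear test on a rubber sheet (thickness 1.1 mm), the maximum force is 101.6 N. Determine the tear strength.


Tear strength = force / thickness
= 101.6 / 1.1
= 92.36 N/mm

92.36 N/mm


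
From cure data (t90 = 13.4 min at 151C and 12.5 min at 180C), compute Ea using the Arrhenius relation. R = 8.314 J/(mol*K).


T1 = 424.15 K, T2 = 453.15 K
1/T1 - 1/T2 = 1.5088e-04
ln(t1/t2) = ln(13.4/12.5) = 0.0695
Ea = 8.314 * 0.0695 / 1.5088e-04 = 3831.0791 J/mol
Ea = 3.83 kJ/mol

3.83 kJ/mol


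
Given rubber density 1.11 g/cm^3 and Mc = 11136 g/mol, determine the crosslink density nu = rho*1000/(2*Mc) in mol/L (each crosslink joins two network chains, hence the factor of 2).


nu = rho * 1000 / (2 * Mc)
nu = 1.11 * 1000 / (2 * 11136)
nu = 1110.0 / 22272
nu = 0.0498 mol/L

0.0498 mol/L


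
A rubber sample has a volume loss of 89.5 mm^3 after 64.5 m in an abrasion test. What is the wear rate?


Rate = volume_loss / distance
= 89.5 / 64.5
= 1.388 mm^3/m

1.388 mm^3/m


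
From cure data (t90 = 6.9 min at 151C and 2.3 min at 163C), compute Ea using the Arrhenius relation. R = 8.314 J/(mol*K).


T1 = 424.15 K, T2 = 436.15 K
1/T1 - 1/T2 = 6.4867e-05
ln(t1/t2) = ln(6.9/2.3) = 1.0986
Ea = 8.314 * 1.0986 / 6.4867e-05 = 140808.4036 J/mol
Ea = 140.81 kJ/mol

140.81 kJ/mol


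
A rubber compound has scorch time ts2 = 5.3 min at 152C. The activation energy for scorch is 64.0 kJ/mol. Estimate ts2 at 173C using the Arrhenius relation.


Convert temperatures: T1 = 152 + 273.15 = 425.15 K, T2 = 173 + 273.15 = 446.15 K
ts2_new = 5.3 * exp(64000 / 8.314 * (1/446.15 - 1/425.15))
1/T2 - 1/T1 = -1.1071e-04
ts2_new = 2.26 min

2.26 min


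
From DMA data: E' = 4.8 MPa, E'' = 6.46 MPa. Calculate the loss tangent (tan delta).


tan delta = E'' / E'
= 6.46 / 4.8
= 1.3458

tan delta = 1.3458


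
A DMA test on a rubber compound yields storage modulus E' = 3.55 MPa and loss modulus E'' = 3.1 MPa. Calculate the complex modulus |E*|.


|E*| = sqrt(E'^2 + E''^2)
= sqrt(3.55^2 + 3.1^2)
= sqrt(12.6025 + 9.6100)
= 4.713 MPa

4.713 MPa


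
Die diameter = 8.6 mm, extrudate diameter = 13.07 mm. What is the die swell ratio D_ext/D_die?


Die swell ratio = D_extrudate / D_die
= 13.07 / 8.6
= 1.52

Die swell = 1.52


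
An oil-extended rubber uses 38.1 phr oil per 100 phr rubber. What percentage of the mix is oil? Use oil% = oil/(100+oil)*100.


Oil % = oil / (100 + oil) * 100
= 38.1 / (100 + 38.1) * 100
= 38.1 / 138.1 * 100
= 27.59%

27.59%


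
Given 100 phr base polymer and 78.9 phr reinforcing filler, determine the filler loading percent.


Filler % = filler / (rubber + filler) * 100
= 78.9 / (100 + 78.9) * 100
= 78.9 / 178.9 * 100
= 44.1%

44.1%


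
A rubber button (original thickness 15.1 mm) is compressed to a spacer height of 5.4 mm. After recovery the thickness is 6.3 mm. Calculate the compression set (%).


CS = (t0 - recovered) / (t0 - ts) * 100
= (15.1 - 6.3) / (15.1 - 5.4) * 100
= 8.8 / 9.7 * 100
= 90.7%

90.7%


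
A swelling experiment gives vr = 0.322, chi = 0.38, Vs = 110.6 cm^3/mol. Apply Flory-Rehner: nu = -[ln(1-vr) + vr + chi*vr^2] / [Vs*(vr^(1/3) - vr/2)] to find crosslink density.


ln(1 - vr) = ln(1 - 0.322) = -0.3886
Numerator = -((-0.3886) + 0.322 + 0.38 * 0.322^2) = 0.0272
Denominator = 110.6 * (0.322^(1/3) - 0.322/2) = 58.0000
nu = 0.0272 / 58.0000 = 4.6910e-04 mol/cm^3

4.6910e-04 mol/cm^3


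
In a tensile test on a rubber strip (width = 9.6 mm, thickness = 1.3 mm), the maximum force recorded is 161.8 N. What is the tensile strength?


Area = width * thickness = 9.6 * 1.3 = 12.48 mm^2
TS = force / area = 161.8 / 12.48 = 12.96 MPa

12.96 MPa


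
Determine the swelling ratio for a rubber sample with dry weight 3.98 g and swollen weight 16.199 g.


Q = W_swollen / W_dry
Q = 16.199 / 3.98
Q = 4.07

Q = 4.07


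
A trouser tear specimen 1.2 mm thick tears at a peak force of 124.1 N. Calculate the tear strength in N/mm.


Tear strength = force / thickness
= 124.1 / 1.2
= 103.42 N/mm

103.42 N/mm


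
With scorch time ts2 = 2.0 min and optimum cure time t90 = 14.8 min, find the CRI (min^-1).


CRI = 100 / (t90 - ts2)
= 100 / (14.8 - 2.0)
= 100 / 12.8
= 7.81 min^-1

7.81 min^-1


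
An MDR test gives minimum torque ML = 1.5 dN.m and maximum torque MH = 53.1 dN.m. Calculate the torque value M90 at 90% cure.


M90 = ML + 0.9 * (MH - ML)
M90 = 1.5 + 0.9 * (53.1 - 1.5)
M90 = 1.5 + 0.9 * 51.6
M90 = 47.94 dN.m

47.94 dN.m


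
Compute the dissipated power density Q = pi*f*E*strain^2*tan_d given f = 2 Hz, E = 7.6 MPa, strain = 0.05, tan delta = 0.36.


Q = pi * f * E * strain^2 * tan_d
= pi * 2 * 7.6 * 0.05^2 * 0.36
= pi * 2 * 7.6 * 0.0025 * 0.36
= 0.0430

Q = 0.0430


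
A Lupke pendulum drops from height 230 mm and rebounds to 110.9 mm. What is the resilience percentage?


Resilience = h_rebound / h_drop * 100
= 110.9 / 230 * 100
= 48.2%

48.2%


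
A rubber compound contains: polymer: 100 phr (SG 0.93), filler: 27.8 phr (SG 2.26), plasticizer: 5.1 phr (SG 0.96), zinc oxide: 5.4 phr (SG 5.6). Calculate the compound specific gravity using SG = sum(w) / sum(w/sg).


Sum of weights = 138.3
Volume contributions:
  polymer: 100/0.93 = 107.5269
  filler: 27.8/2.26 = 12.3009
  plasticizer: 5.1/0.96 = 5.3125
  zinc oxide: 5.4/5.6 = 0.9643
Sum of volumes = 126.1046
SG = 138.3 / 126.1046 = 1.097

SG = 1.097


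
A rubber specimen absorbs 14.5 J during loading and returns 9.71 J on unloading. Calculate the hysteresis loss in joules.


Hysteresis loss = loading - unloading
= 14.5 - 9.71
= 4.79 J

4.79 J


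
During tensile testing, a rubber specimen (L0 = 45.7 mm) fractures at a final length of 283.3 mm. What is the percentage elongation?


Elongation = (Lf - L0) / L0 * 100
= (283.3 - 45.7) / 45.7 * 100
= 237.6 / 45.7 * 100
= 519.9%

519.9%


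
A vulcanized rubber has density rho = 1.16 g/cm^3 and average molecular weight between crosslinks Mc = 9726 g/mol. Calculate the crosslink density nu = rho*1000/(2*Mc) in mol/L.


nu = rho * 1000 / (2 * Mc)
nu = 1.16 * 1000 / (2 * 9726)
nu = 1160.0 / 19452
nu = 0.0596 mol/L

0.0596 mol/L


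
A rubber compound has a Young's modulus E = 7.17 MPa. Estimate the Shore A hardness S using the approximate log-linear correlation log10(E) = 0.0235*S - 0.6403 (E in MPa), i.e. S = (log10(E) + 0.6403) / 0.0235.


log10(E) = 0.0235*S - 0.6403  =>  S = (log10(E) + 0.6403) / 0.0235
log10(7.17) = 0.855519
S = (0.855519 + 0.6403) / 0.0235 = 1.495819 / 0.0235
S = 63.7

Shore A = 63.7


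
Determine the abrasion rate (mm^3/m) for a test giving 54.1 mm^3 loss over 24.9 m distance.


Rate = volume_loss / distance
= 54.1 / 24.9
= 2.173 mm^3/m

2.173 mm^3/m


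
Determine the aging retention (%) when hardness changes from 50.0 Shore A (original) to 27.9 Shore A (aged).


Retention = aged / original * 100
= 27.9 / 50.0 * 100
= 55.8%

55.8%


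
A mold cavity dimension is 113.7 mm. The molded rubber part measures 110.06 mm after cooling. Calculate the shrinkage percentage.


Shrinkage = (mold - part) / mold * 100
= (113.7 - 110.06) / 113.7 * 100
= 3.64 / 113.7 * 100
= 3.2%

3.2%


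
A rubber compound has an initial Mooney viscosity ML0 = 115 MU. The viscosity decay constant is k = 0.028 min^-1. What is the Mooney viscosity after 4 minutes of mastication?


ML = ML0 * exp(-k * t)
ML = 115 * exp(-0.028 * 4)
ML = 115 * 0.8940
ML = 102.82 MU

102.82 MU


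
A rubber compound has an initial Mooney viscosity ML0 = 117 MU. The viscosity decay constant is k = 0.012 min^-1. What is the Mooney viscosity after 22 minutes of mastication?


ML = ML0 * exp(-k * t)
ML = 117 * exp(-0.012 * 22)
ML = 117 * 0.7680
ML = 89.85 MU

89.85 MU


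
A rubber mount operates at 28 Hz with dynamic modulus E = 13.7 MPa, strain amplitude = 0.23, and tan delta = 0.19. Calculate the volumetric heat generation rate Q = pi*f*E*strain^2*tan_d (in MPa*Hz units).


Q = pi * f * E * strain^2 * tan_d
= pi * 28 * 13.7 * 0.23^2 * 0.19
= pi * 28 * 13.7 * 0.0529 * 0.19
= 12.1126

Q = 12.1126


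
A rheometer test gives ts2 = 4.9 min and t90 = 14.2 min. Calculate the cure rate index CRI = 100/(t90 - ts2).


CRI = 100 / (t90 - ts2)
= 100 / (14.2 - 4.9)
= 100 / 9.3
= 10.75 min^-1

10.75 min^-1


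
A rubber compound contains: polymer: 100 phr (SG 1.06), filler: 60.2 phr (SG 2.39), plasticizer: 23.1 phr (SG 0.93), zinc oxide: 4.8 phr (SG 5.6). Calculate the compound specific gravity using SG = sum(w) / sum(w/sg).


Sum of weights = 188.1
Volume contributions:
  polymer: 100/1.06 = 94.3396
  filler: 60.2/2.39 = 25.1883
  plasticizer: 23.1/0.93 = 24.8387
  zinc oxide: 4.8/5.6 = 0.8571
Sum of volumes = 145.2238
SG = 188.1 / 145.2238 = 1.295

SG = 1.295


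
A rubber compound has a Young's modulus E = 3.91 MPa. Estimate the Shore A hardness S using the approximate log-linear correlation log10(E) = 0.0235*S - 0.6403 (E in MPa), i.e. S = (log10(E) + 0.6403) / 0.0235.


log10(E) = 0.0235*S - 0.6403  =>  S = (log10(E) + 0.6403) / 0.0235
log10(3.91) = 0.592177
S = (0.592177 + 0.6403) / 0.0235 = 1.232477 / 0.0235
S = 52.4

Shore A = 52.4


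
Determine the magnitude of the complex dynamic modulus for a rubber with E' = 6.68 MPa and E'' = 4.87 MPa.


|E*| = sqrt(E'^2 + E''^2)
= sqrt(6.68^2 + 4.87^2)
= sqrt(44.6224 + 23.7169)
= 8.267 MPa

8.267 MPa


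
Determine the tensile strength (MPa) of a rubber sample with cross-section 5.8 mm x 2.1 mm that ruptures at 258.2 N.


Area = width * thickness = 5.8 * 2.1 = 12.18 mm^2
TS = force / area = 258.2 / 12.18 = 21.2 MPa

21.2 MPa


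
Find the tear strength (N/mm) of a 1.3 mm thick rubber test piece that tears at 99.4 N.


Tear strength = force / thickness
= 99.4 / 1.3
= 76.46 N/mm

76.46 N/mm


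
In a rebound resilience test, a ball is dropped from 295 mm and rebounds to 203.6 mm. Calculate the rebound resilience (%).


Resilience = h_rebound / h_drop * 100
= 203.6 / 295 * 100
= 69.0%

69.0%


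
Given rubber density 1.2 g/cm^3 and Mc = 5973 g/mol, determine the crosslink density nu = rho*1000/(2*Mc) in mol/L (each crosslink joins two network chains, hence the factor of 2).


nu = rho * 1000 / (2 * Mc)
nu = 1.2 * 1000 / (2 * 5973)
nu = 1200.0 / 11946
nu = 0.1005 mol/L

0.1005 mol/L


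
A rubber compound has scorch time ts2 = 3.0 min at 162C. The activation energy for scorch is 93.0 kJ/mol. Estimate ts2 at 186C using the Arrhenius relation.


Convert temperatures: T1 = 162 + 273.15 = 435.15 K, T2 = 186 + 273.15 = 459.15 K
ts2_new = 3.0 * exp(93000 / 8.314 * (1/459.15 - 1/435.15))
1/T2 - 1/T1 = -1.2012e-04
ts2_new = 0.78 min

0.78 min


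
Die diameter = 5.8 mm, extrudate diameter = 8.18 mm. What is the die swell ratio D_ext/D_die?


Die swell ratio = D_extrudate / D_die
= 8.18 / 5.8
= 1.41

Die swell = 1.41


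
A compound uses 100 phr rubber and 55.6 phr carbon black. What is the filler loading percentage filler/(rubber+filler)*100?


Filler % = filler / (rubber + filler) * 100
= 55.6 / (100 + 55.6) * 100
= 55.6 / 155.6 * 100
= 35.73%

35.73%


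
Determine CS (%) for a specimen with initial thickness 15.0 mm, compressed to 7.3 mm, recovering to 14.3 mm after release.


CS = (t0 - recovered) / (t0 - ts) * 100
= (15.0 - 14.3) / (15.0 - 7.3) * 100
= 0.7 / 7.7 * 100
= 9.1%

9.1%


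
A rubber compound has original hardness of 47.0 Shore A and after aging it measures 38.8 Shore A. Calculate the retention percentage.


Retention = aged / original * 100
= 38.8 / 47.0 * 100
= 82.6%

82.6%


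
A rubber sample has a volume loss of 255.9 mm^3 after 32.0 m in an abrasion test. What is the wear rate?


Rate = volume_loss / distance
= 255.9 / 32.0
= 7.997 mm^3/m

7.997 mm^3/m


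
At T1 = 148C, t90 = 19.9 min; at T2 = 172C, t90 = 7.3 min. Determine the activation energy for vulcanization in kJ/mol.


T1 = 421.15 K, T2 = 445.15 K
1/T1 - 1/T2 = 1.2802e-04
ln(t1/t2) = ln(19.9/7.3) = 1.0028
Ea = 8.314 * 1.0028 / 1.2802e-04 = 65129.2296 J/mol
Ea = 65.13 kJ/mol

65.13 kJ/mol


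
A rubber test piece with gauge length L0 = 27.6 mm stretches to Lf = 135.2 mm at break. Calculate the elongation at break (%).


Elongation = (Lf - L0) / L0 * 100
= (135.2 - 27.6) / 27.6 * 100
= 107.6 / 27.6 * 100
= 389.9%

389.9%


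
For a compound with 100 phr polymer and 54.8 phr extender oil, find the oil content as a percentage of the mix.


Oil % = oil / (100 + oil) * 100
= 54.8 / (100 + 54.8) * 100
= 54.8 / 154.8 * 100
= 35.4%

35.4%


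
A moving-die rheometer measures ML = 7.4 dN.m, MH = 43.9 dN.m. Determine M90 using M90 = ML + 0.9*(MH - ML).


M90 = ML + 0.9 * (MH - ML)
M90 = 7.4 + 0.9 * (43.9 - 7.4)
M90 = 7.4 + 0.9 * 36.5
M90 = 40.25 dN.m

40.25 dN.m


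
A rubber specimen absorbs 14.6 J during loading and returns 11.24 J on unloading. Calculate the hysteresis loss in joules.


Hysteresis loss = loading - unloading
= 14.6 - 11.24
= 3.36 J

3.36 J


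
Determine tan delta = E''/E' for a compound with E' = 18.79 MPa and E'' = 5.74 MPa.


tan delta = E'' / E'
= 5.74 / 18.79
= 0.3055

tan delta = 0.3055


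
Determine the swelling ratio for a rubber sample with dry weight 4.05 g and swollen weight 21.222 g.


Q = W_swollen / W_dry
Q = 21.222 / 4.05
Q = 5.24

Q = 5.24


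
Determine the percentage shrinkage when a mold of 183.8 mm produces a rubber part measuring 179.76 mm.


Shrinkage = (mold - part) / mold * 100
= (183.8 - 179.76) / 183.8 * 100
= 4.04 / 183.8 * 100
= 2.2%

2.2%


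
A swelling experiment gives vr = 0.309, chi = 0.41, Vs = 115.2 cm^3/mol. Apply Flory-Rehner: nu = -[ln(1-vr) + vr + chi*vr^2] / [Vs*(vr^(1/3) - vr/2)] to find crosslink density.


ln(1 - vr) = ln(1 - 0.309) = -0.3696
Numerator = -((-0.3696) + 0.309 + 0.41 * 0.309^2) = 0.0215
Denominator = 115.2 * (0.309^(1/3) - 0.309/2) = 60.0839
nu = 0.0215 / 60.0839 = 3.5730e-04 mol/cm^3

3.5730e-04 mol/cm^3


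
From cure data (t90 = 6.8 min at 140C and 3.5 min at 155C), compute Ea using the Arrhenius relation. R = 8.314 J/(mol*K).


T1 = 413.15 K, T2 = 428.15 K
1/T1 - 1/T2 = 8.4798e-05
ln(t1/t2) = ln(6.8/3.5) = 0.6642
Ea = 8.314 * 0.6642 / 8.4798e-05 = 65117.0848 J/mol
Ea = 65.12 kJ/mol

65.12 kJ/mol


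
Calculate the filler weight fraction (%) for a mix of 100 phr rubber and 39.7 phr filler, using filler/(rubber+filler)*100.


Filler % = filler / (rubber + filler) * 100
= 39.7 / (100 + 39.7) * 100
= 39.7 / 139.7 * 100
= 28.42%

28.42%


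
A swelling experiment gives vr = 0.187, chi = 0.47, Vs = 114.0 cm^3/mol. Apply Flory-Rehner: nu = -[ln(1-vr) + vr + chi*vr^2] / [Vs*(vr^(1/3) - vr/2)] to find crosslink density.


ln(1 - vr) = ln(1 - 0.187) = -0.2070
Numerator = -((-0.2070) + 0.187 + 0.47 * 0.187^2) = 0.0036
Denominator = 114.0 * (0.187^(1/3) - 0.187/2) = 54.5317
nu = 0.0036 / 54.5317 = 6.5810e-05 mol/cm^3

6.5810e-05 mol/cm^3


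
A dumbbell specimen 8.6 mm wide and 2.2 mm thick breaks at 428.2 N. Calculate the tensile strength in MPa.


Area = width * thickness = 8.6 * 2.2 = 18.92 mm^2
TS = force / area = 428.2 / 18.92 = 22.63 MPa

22.63 MPa


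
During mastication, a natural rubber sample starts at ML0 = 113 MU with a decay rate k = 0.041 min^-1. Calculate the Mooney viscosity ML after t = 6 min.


ML = ML0 * exp(-k * t)
ML = 113 * exp(-0.041 * 6)
ML = 113 * 0.7819
ML = 88.36 MU

88.36 MU


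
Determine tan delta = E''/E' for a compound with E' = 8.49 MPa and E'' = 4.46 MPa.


tan delta = E'' / E'
= 4.46 / 8.49
= 0.5253

tan delta = 0.5253


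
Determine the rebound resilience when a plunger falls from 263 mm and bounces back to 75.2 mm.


Resilience = h_rebound / h_drop * 100
= 75.2 / 263 * 100
= 28.6%

28.6%


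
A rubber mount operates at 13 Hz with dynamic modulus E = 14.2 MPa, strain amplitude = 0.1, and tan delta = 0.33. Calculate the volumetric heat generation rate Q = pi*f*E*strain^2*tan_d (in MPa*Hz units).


Q = pi * f * E * strain^2 * tan_d
= pi * 13 * 14.2 * 0.1^2 * 0.33
= pi * 13 * 14.2 * 0.0100 * 0.33
= 1.9138

Q = 1.9138


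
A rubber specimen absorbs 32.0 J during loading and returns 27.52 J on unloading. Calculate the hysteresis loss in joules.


Hysteresis loss = loading - unloading
= 32.0 - 27.52
= 4.48 J

4.48 J


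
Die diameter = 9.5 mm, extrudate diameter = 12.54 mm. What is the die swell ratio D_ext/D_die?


Die swell ratio = D_extrudate / D_die
= 12.54 / 9.5
= 1.32

Die swell = 1.32


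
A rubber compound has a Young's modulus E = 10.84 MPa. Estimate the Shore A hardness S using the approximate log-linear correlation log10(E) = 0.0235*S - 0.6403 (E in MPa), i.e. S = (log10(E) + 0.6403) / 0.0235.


log10(E) = 0.0235*S - 0.6403  =>  S = (log10(E) + 0.6403) / 0.0235
log10(10.84) = 1.035029
S = (1.035029 + 0.6403) / 0.0235 = 1.675329 / 0.0235
S = 71.3

Shore A = 71.3


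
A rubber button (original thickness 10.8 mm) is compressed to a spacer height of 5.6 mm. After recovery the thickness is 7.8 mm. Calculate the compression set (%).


CS = (t0 - recovered) / (t0 - ts) * 100
= (10.8 - 7.8) / (10.8 - 5.6) * 100
= 3.0 / 5.2 * 100
= 57.7%

57.7%


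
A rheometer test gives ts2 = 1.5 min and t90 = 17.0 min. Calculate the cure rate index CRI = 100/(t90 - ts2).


CRI = 100 / (t90 - ts2)
= 100 / (17.0 - 1.5)
= 100 / 15.5
= 6.45 min^-1

6.45 min^-1


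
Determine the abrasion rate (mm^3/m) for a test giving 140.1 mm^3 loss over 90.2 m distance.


Rate = volume_loss / distance
= 140.1 / 90.2
= 1.553 mm^3/m

1.553 mm^3/m


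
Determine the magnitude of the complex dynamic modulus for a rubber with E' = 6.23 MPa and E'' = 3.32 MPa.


|E*| = sqrt(E'^2 + E''^2)
= sqrt(6.23^2 + 3.32^2)
= sqrt(38.8129 + 11.0224)
= 7.059 MPa

7.059 MPa


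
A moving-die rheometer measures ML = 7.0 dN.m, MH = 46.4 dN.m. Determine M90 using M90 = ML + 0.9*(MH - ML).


M90 = ML + 0.9 * (MH - ML)
M90 = 7.0 + 0.9 * (46.4 - 7.0)
M90 = 7.0 + 0.9 * 39.4
M90 = 42.46 dN.m

42.46 dN.m


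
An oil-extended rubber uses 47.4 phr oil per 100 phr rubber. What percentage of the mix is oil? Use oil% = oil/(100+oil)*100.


Oil % = oil / (100 + oil) * 100
= 47.4 / (100 + 47.4) * 100
= 47.4 / 147.4 * 100
= 32.16%

32.16%


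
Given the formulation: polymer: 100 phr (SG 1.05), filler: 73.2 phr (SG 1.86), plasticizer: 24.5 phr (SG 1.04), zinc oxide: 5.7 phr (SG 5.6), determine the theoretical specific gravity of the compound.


Sum of weights = 203.4
Volume contributions:
  polymer: 100/1.05 = 95.2381
  filler: 73.2/1.86 = 39.3548
  plasticizer: 24.5/1.04 = 23.5577
  zinc oxide: 5.7/5.6 = 1.0179
Sum of volumes = 159.1685
SG = 203.4 / 159.1685 = 1.278

SG = 1.278


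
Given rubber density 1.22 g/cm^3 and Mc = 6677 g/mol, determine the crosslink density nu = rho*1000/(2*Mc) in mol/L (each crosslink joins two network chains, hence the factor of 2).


nu = rho * 1000 / (2 * Mc)
nu = 1.22 * 1000 / (2 * 6677)
nu = 1220.0 / 13354
nu = 0.0914 mol/L

0.0914 mol/L


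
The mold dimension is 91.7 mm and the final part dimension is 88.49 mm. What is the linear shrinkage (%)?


Shrinkage = (mold - part) / mold * 100
= (91.7 - 88.49) / 91.7 * 100
= 3.21 / 91.7 * 100
= 3.5%

3.5%


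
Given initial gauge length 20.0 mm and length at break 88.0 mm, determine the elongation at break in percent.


Elongation = (Lf - L0) / L0 * 100
= (88.0 - 20.0) / 20.0 * 100
= 68.0 / 20.0 * 100
= 340.0%

340.0%


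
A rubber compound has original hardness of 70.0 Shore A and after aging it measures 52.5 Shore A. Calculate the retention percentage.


Retention = aged / original * 100
= 52.5 / 70.0 * 100
= 75.0%

75.0%


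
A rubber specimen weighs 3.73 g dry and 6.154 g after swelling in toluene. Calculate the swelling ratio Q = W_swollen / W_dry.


Q = W_swollen / W_dry
Q = 6.154 / 3.73
Q = 1.65

Q = 1.65


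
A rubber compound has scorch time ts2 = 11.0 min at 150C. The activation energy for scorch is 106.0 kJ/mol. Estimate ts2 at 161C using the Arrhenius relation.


Convert temperatures: T1 = 150 + 273.15 = 423.15 K, T2 = 161 + 273.15 = 434.15 K
ts2_new = 11.0 * exp(106000 / 8.314 * (1/434.15 - 1/423.15))
1/T2 - 1/T1 = -5.9877e-05
ts2_new = 5.13 min

5.13 min


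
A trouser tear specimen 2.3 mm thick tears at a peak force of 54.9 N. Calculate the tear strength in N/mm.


Tear strength = force / thickness
= 54.9 / 2.3
= 23.87 N/mm

23.87 N/mm


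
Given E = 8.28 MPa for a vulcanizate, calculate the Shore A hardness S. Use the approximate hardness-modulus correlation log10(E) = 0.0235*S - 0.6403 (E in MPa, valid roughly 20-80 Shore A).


log10(E) = 0.0235*S - 0.6403  =>  S = (log10(E) + 0.6403) / 0.0235
log10(8.28) = 0.918030
S = (0.918030 + 0.6403) / 0.0235 = 1.558330 / 0.0235
S = 66.3

Shore A = 66.3


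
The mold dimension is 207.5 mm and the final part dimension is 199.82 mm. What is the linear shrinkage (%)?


Shrinkage = (mold - part) / mold * 100
= (207.5 - 199.82) / 207.5 * 100
= 7.68 / 207.5 * 100
= 3.7%

3.7%


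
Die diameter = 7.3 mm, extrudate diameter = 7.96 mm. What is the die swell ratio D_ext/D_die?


Die swell ratio = D_extrudate / D_die
= 7.96 / 7.3
= 1.09

Die swell = 1.09


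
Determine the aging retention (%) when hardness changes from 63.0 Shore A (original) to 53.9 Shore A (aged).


Retention = aged / original * 100
= 53.9 / 63.0 * 100
= 85.6%

85.6%


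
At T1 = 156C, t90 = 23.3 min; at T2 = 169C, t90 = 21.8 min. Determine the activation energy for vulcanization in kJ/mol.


T1 = 429.15 K, T2 = 442.15 K
1/T1 - 1/T2 = 6.8512e-05
ln(t1/t2) = ln(23.3/21.8) = 0.0665
Ea = 8.314 * 0.0665 / 6.8512e-05 = 8075.1452 J/mol
Ea = 8.08 kJ/mol

8.08 kJ/mol


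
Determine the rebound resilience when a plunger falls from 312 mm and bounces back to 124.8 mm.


Resilience = h_rebound / h_drop * 100
= 124.8 / 312 * 100
= 40.0%

40.0%


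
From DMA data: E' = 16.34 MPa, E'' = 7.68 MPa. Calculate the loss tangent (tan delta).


tan delta = E'' / E'
= 7.68 / 16.34
= 0.47

tan delta = 0.47


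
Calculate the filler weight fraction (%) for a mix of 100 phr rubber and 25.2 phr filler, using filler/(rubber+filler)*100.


Filler % = filler / (rubber + filler) * 100
= 25.2 / (100 + 25.2) * 100
= 25.2 / 125.2 * 100
= 20.13%

20.13%


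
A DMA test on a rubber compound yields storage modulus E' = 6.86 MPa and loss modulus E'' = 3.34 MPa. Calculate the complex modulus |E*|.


|E*| = sqrt(E'^2 + E''^2)
= sqrt(6.86^2 + 3.34^2)
= sqrt(47.0596 + 11.1556)
= 7.63 MPa

7.63 MPa


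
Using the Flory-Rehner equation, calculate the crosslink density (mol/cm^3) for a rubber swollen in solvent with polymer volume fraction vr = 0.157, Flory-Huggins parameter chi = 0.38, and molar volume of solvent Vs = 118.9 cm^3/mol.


ln(1 - vr) = ln(1 - 0.157) = -0.1708
Numerator = -((-0.1708) + 0.157 + 0.38 * 0.157^2) = 0.0044
Denominator = 118.9 * (0.157^(1/3) - 0.157/2) = 54.8092
nu = 0.0044 / 54.8092 = 8.0674e-05 mol/cm^3

8.0674e-05 mol/cm^3


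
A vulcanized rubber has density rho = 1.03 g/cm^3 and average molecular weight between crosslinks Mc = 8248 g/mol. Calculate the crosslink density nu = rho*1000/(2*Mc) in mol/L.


nu = rho * 1000 / (2 * Mc)
nu = 1.03 * 1000 / (2 * 8248)
nu = 1030.0 / 16496
nu = 0.0624 mol/L

0.0624 mol/L


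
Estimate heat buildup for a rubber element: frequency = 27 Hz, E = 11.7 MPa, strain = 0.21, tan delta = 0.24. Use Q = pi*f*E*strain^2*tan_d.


Q = pi * f * E * strain^2 * tan_d
= pi * 27 * 11.7 * 0.21^2 * 0.24
= pi * 27 * 11.7 * 0.0441 * 0.24
= 10.5039

Q = 10.5039


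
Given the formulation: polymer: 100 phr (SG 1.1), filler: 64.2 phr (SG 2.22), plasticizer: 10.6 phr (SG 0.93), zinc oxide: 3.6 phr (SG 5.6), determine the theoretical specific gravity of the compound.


Sum of weights = 178.4
Volume contributions:
  polymer: 100/1.1 = 90.9091
  filler: 64.2/2.22 = 28.9189
  plasticizer: 10.6/0.93 = 11.3978
  zinc oxide: 3.6/5.6 = 0.6429
Sum of volumes = 131.8687
SG = 178.4 / 131.8687 = 1.353

SG = 1.353


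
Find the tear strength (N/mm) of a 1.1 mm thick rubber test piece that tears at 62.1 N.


Tear strength = force / thickness
= 62.1 / 1.1
= 56.45 N/mm

56.45 N/mm


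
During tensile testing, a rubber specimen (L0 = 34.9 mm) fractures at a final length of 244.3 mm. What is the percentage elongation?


Elongation = (Lf - L0) / L0 * 100
= (244.3 - 34.9) / 34.9 * 100
= 209.4 / 34.9 * 100
= 600.0%

600.0%


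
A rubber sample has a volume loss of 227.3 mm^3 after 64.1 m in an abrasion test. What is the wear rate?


Rate = volume_loss / distance
= 227.3 / 64.1
= 3.546 mm^3/m

3.546 mm^3/m


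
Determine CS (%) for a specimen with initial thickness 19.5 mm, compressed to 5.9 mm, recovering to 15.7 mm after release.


CS = (t0 - recovered) / (t0 - ts) * 100
= (19.5 - 15.7) / (19.5 - 5.9) * 100
= 3.8 / 13.6 * 100
= 27.9%

27.9%


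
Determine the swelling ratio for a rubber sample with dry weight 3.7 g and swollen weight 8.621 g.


Q = W_swollen / W_dry
Q = 8.621 / 3.7
Q = 2.33

Q = 2.33


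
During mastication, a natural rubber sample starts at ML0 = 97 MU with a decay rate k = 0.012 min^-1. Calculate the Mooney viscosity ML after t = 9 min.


ML = ML0 * exp(-k * t)
ML = 97 * exp(-0.012 * 9)
ML = 97 * 0.8976
ML = 87.07 MU

87.07 MU


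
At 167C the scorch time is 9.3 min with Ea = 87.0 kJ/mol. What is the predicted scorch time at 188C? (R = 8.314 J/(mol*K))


Convert temperatures: T1 = 167 + 273.15 = 440.15 K, T2 = 188 + 273.15 = 461.15 K
ts2_new = 9.3 * exp(87000 / 8.314 * (1/461.15 - 1/440.15))
1/T2 - 1/T1 = -1.0346e-04
ts2_new = 3.15 min

3.15 min


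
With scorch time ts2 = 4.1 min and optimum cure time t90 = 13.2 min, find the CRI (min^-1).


CRI = 100 / (t90 - ts2)
= 100 / (13.2 - 4.1)
= 100 / 9.1
= 10.99 min^-1

10.99 min^-1


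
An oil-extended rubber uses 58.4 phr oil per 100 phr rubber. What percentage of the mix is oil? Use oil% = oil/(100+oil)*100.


Oil % = oil / (100 + oil) * 100
= 58.4 / (100 + 58.4) * 100
= 58.4 / 158.4 * 100
= 36.87%

36.87%


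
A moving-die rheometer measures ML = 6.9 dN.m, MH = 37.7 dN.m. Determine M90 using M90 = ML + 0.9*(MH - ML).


M90 = ML + 0.9 * (MH - ML)
M90 = 6.9 + 0.9 * (37.7 - 6.9)
M90 = 6.9 + 0.9 * 30.8
M90 = 34.62 dN.m

34.62 dN.m


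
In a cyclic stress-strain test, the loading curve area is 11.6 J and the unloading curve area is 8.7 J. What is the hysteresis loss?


Hysteresis loss = loading - unloading
= 11.6 - 8.7
= 2.9 J

2.9 J


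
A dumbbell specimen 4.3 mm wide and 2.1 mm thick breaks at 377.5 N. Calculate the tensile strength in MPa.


Area = width * thickness = 4.3 * 2.1 = 9.03 mm^2
TS = force / area = 377.5 / 9.03 = 41.81 MPa

41.81 MPa


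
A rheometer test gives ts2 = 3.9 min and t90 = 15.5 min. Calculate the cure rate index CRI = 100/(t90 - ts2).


CRI = 100 / (t90 - ts2)
= 100 / (15.5 - 3.9)
= 100 / 11.6
= 8.62 min^-1

8.62 min^-1


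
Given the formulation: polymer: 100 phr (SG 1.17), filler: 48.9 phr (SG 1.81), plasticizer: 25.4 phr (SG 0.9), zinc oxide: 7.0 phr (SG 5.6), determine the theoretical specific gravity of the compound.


Sum of weights = 181.3
Volume contributions:
  polymer: 100/1.17 = 85.4701
  filler: 48.9/1.81 = 27.0166
  plasticizer: 25.4/0.9 = 28.2222
  zinc oxide: 7.0/5.6 = 1.2500
Sum of volumes = 141.9589
SG = 181.3 / 141.9589 = 1.277

SG = 1.277


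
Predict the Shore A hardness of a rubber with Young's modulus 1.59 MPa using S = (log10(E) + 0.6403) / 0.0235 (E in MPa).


log10(E) = 0.0235*S - 0.6403  =>  S = (log10(E) + 0.6403) / 0.0235
log10(1.59) = 0.201397
S = (0.201397 + 0.6403) / 0.0235 = 0.841697 / 0.0235
S = 35.8

Shore A = 35.8


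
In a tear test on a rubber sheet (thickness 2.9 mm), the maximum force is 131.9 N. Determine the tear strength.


Tear strength = force / thickness
= 131.9 / 2.9
= 45.48 N/mm

45.48 N/mm


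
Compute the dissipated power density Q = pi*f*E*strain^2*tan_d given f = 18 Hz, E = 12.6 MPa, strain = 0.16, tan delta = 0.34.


Q = pi * f * E * strain^2 * tan_d
= pi * 18 * 12.6 * 0.16^2 * 0.34
= pi * 18 * 12.6 * 0.0256 * 0.34
= 6.2017

Q = 6.2017


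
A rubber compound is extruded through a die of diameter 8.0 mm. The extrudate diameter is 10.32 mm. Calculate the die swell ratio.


Die swell ratio = D_extrudate / D_die
= 10.32 / 8.0
= 1.29

Die swell = 1.29


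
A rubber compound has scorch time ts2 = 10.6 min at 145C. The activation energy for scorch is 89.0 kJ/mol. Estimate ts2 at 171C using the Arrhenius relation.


Convert temperatures: T1 = 145 + 273.15 = 418.15 K, T2 = 171 + 273.15 = 444.15 K
ts2_new = 10.6 * exp(89000 / 8.314 * (1/444.15 - 1/418.15))
1/T2 - 1/T1 = -1.3999e-04
ts2_new = 2.37 min

2.37 min


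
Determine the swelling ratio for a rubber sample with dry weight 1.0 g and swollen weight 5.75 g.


Q = W_swollen / W_dry
Q = 5.75 / 1.0
Q = 5.75

Q = 5.75


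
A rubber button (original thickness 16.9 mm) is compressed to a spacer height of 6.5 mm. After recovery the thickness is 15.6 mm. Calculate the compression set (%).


CS = (t0 - recovered) / (t0 - ts) * 100
= (16.9 - 15.6) / (16.9 - 6.5) * 100
= 1.3 / 10.4 * 100
= 12.5%

12.5%


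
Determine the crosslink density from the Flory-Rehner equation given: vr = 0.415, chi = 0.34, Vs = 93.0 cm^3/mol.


ln(1 - vr) = ln(1 - 0.415) = -0.5361
Numerator = -((-0.5361) + 0.415 + 0.34 * 0.415^2) = 0.0626
Denominator = 93.0 * (0.415^(1/3) - 0.415/2) = 50.0715
nu = 0.0626 / 50.0715 = 0.0012 mol/cm^3

0.0012 mol/cm^3


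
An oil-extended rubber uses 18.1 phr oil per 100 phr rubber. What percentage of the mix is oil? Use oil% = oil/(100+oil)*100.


Oil % = oil / (100 + oil) * 100
= 18.1 / (100 + 18.1) * 100
= 18.1 / 118.1 * 100
= 15.33%

15.33%


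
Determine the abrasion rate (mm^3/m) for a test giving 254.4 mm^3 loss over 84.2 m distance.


Rate = volume_loss / distance
= 254.4 / 84.2
= 3.021 mm^3/m

3.021 mm^3/m


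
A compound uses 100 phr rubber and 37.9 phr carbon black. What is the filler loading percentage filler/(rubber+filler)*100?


Filler % = filler / (rubber + filler) * 100
= 37.9 / (100 + 37.9) * 100
= 37.9 / 137.9 * 100
= 27.48%

27.48%


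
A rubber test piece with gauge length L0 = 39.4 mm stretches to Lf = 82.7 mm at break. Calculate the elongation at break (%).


Elongation = (Lf - L0) / L0 * 100
= (82.7 - 39.4) / 39.4 * 100
= 43.3 / 39.4 * 100
= 109.9%

109.9%


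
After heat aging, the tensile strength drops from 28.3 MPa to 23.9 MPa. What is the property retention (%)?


Retention = aged / original * 100
= 23.9 / 28.3 * 100
= 84.5%

84.5%


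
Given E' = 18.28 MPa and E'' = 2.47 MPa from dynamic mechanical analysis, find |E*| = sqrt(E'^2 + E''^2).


|E*| = sqrt(E'^2 + E''^2)
= sqrt(18.28^2 + 2.47^2)
= sqrt(334.1584 + 6.1009)
= 18.446 MPa

18.446 MPa


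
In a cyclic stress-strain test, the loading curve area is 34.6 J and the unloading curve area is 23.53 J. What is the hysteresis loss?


Hysteresis loss = loading - unloading
= 34.6 - 23.53
= 11.07 J

11.07 J


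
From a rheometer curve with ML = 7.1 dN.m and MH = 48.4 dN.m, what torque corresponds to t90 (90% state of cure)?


M90 = ML + 0.9 * (MH - ML)
M90 = 7.1 + 0.9 * (48.4 - 7.1)
M90 = 7.1 + 0.9 * 41.3
M90 = 44.27 dN.m

44.27 dN.m


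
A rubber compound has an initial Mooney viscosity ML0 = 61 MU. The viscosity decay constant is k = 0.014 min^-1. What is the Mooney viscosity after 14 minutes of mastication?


ML = ML0 * exp(-k * t)
ML = 61 * exp(-0.014 * 14)
ML = 61 * 0.8220
ML = 50.14 MU

50.14 MU


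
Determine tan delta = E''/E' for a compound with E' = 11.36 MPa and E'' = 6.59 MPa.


tan delta = E'' / E'
= 6.59 / 11.36
= 0.5801

tan delta = 0.5801


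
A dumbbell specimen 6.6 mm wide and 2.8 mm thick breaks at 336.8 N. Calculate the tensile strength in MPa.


Area = width * thickness = 6.6 * 2.8 = 18.48 mm^2
TS = force / area = 336.8 / 18.48 = 18.23 MPa

18.23 MPa


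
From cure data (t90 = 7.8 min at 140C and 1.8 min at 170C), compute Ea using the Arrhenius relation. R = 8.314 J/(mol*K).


T1 = 413.15 K, T2 = 443.15 K
1/T1 - 1/T2 = 1.6386e-04
ln(t1/t2) = ln(7.8/1.8) = 1.4663
Ea = 8.314 * 1.4663 / 1.6386e-04 = 74401.3969 J/mol
Ea = 74.4 kJ/mol

74.4 kJ/mol


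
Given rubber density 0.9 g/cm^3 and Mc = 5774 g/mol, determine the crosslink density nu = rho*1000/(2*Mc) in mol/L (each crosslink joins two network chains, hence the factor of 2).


nu = rho * 1000 / (2 * Mc)
nu = 0.9 * 1000 / (2 * 5774)
nu = 900.0 / 11548
nu = 0.0779 mol/L

0.0779 mol/L


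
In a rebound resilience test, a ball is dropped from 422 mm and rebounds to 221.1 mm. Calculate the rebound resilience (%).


Resilience = h_rebound / h_drop * 100
= 221.1 / 422 * 100
= 52.4%

52.4%


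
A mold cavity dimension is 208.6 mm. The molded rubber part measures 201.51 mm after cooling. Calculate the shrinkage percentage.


Shrinkage = (mold - part) / mold * 100
= (208.6 - 201.51) / 208.6 * 100
= 7.09 / 208.6 * 100
= 3.4%

3.4%


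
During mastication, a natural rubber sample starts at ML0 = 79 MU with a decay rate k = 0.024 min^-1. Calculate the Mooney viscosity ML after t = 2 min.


ML = ML0 * exp(-k * t)
ML = 79 * exp(-0.024 * 2)
ML = 79 * 0.9531
ML = 75.3 MU

75.3 MU


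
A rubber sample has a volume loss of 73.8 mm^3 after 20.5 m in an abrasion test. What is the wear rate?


Rate = volume_loss / distance
= 73.8 / 20.5
= 3.6 mm^3/m

3.6 mm^3/m


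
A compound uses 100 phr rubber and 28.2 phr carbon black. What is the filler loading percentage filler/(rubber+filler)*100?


Filler % = filler / (rubber + filler) * 100
= 28.2 / (100 + 28.2) * 100
= 28.2 / 128.2 * 100
= 22.0%

22.0%
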